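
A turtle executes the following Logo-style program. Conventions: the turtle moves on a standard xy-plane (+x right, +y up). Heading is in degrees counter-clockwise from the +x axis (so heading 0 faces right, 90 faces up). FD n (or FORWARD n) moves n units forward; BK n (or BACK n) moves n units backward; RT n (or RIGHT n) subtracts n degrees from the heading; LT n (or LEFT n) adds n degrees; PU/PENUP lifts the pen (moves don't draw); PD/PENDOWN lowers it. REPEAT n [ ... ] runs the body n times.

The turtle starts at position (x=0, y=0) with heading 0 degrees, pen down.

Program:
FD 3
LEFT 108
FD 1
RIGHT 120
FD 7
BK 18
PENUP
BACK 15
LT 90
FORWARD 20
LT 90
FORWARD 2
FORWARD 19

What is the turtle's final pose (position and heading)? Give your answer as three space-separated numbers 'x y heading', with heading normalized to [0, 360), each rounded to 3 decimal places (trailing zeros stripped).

Answer: -39.124 30.286 168

Derivation:
Executing turtle program step by step:
Start: pos=(0,0), heading=0, pen down
FD 3: (0,0) -> (3,0) [heading=0, draw]
LT 108: heading 0 -> 108
FD 1: (3,0) -> (2.691,0.951) [heading=108, draw]
RT 120: heading 108 -> 348
FD 7: (2.691,0.951) -> (9.538,-0.504) [heading=348, draw]
BK 18: (9.538,-0.504) -> (-8.069,3.238) [heading=348, draw]
PU: pen up
BK 15: (-8.069,3.238) -> (-22.741,6.357) [heading=348, move]
LT 90: heading 348 -> 78
FD 20: (-22.741,6.357) -> (-18.583,25.92) [heading=78, move]
LT 90: heading 78 -> 168
FD 2: (-18.583,25.92) -> (-20.539,26.336) [heading=168, move]
FD 19: (-20.539,26.336) -> (-39.124,30.286) [heading=168, move]
Final: pos=(-39.124,30.286), heading=168, 4 segment(s) drawn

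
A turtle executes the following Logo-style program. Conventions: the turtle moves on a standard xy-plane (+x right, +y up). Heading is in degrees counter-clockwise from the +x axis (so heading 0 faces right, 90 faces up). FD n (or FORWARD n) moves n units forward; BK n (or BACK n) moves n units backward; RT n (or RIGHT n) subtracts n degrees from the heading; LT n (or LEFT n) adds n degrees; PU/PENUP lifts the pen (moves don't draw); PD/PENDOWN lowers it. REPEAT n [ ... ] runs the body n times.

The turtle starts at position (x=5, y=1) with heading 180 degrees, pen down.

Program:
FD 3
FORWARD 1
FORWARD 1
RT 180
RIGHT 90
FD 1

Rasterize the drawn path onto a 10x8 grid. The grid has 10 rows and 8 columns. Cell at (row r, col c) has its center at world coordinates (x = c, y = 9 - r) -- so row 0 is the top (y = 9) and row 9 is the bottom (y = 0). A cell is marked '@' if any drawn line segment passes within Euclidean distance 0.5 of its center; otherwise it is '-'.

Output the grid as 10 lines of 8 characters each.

Segment 0: (5,1) -> (2,1)
Segment 1: (2,1) -> (1,1)
Segment 2: (1,1) -> (0,1)
Segment 3: (0,1) -> (0,0)

Answer: --------
--------
--------
--------
--------
--------
--------
--------
@@@@@@--
@-------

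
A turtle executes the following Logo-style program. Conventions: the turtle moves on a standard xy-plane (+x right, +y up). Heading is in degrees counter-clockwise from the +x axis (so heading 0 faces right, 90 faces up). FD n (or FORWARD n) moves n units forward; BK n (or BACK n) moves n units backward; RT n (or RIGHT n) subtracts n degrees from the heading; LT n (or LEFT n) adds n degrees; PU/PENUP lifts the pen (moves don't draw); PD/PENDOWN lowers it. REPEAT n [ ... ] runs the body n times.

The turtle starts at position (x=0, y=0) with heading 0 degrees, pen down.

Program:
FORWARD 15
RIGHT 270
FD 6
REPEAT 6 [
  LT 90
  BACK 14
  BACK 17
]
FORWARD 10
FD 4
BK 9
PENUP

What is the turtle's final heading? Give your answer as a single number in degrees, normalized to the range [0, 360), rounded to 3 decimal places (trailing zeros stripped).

Answer: 270

Derivation:
Executing turtle program step by step:
Start: pos=(0,0), heading=0, pen down
FD 15: (0,0) -> (15,0) [heading=0, draw]
RT 270: heading 0 -> 90
FD 6: (15,0) -> (15,6) [heading=90, draw]
REPEAT 6 [
  -- iteration 1/6 --
  LT 90: heading 90 -> 180
  BK 14: (15,6) -> (29,6) [heading=180, draw]
  BK 17: (29,6) -> (46,6) [heading=180, draw]
  -- iteration 2/6 --
  LT 90: heading 180 -> 270
  BK 14: (46,6) -> (46,20) [heading=270, draw]
  BK 17: (46,20) -> (46,37) [heading=270, draw]
  -- iteration 3/6 --
  LT 90: heading 270 -> 0
  BK 14: (46,37) -> (32,37) [heading=0, draw]
  BK 17: (32,37) -> (15,37) [heading=0, draw]
  -- iteration 4/6 --
  LT 90: heading 0 -> 90
  BK 14: (15,37) -> (15,23) [heading=90, draw]
  BK 17: (15,23) -> (15,6) [heading=90, draw]
  -- iteration 5/6 --
  LT 90: heading 90 -> 180
  BK 14: (15,6) -> (29,6) [heading=180, draw]
  BK 17: (29,6) -> (46,6) [heading=180, draw]
  -- iteration 6/6 --
  LT 90: heading 180 -> 270
  BK 14: (46,6) -> (46,20) [heading=270, draw]
  BK 17: (46,20) -> (46,37) [heading=270, draw]
]
FD 10: (46,37) -> (46,27) [heading=270, draw]
FD 4: (46,27) -> (46,23) [heading=270, draw]
BK 9: (46,23) -> (46,32) [heading=270, draw]
PU: pen up
Final: pos=(46,32), heading=270, 17 segment(s) drawn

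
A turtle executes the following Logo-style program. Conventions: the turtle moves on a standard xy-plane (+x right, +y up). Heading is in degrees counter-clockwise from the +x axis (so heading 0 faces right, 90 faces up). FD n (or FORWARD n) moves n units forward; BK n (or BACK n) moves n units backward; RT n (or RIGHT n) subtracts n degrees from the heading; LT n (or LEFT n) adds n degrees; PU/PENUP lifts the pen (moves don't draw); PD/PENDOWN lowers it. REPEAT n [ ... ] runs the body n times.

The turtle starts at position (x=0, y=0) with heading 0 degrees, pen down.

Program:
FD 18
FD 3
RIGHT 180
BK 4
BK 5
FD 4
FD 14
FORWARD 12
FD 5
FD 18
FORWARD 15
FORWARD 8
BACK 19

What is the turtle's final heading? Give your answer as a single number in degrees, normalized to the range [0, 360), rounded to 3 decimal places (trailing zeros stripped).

Answer: 180

Derivation:
Executing turtle program step by step:
Start: pos=(0,0), heading=0, pen down
FD 18: (0,0) -> (18,0) [heading=0, draw]
FD 3: (18,0) -> (21,0) [heading=0, draw]
RT 180: heading 0 -> 180
BK 4: (21,0) -> (25,0) [heading=180, draw]
BK 5: (25,0) -> (30,0) [heading=180, draw]
FD 4: (30,0) -> (26,0) [heading=180, draw]
FD 14: (26,0) -> (12,0) [heading=180, draw]
FD 12: (12,0) -> (0,0) [heading=180, draw]
FD 5: (0,0) -> (-5,0) [heading=180, draw]
FD 18: (-5,0) -> (-23,0) [heading=180, draw]
FD 15: (-23,0) -> (-38,0) [heading=180, draw]
FD 8: (-38,0) -> (-46,0) [heading=180, draw]
BK 19: (-46,0) -> (-27,0) [heading=180, draw]
Final: pos=(-27,0), heading=180, 12 segment(s) drawn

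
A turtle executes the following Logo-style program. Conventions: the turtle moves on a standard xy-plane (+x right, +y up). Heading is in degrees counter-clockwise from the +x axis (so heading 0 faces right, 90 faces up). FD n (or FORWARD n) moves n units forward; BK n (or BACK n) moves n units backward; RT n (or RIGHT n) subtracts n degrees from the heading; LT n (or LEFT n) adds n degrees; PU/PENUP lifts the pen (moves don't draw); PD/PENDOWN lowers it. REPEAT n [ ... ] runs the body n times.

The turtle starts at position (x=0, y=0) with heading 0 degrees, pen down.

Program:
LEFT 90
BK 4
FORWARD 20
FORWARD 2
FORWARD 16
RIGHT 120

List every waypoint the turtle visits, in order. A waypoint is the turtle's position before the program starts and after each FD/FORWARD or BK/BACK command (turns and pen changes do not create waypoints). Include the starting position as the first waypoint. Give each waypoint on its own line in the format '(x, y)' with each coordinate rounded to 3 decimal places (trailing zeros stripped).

Answer: (0, 0)
(0, -4)
(0, 16)
(0, 18)
(0, 34)

Derivation:
Executing turtle program step by step:
Start: pos=(0,0), heading=0, pen down
LT 90: heading 0 -> 90
BK 4: (0,0) -> (0,-4) [heading=90, draw]
FD 20: (0,-4) -> (0,16) [heading=90, draw]
FD 2: (0,16) -> (0,18) [heading=90, draw]
FD 16: (0,18) -> (0,34) [heading=90, draw]
RT 120: heading 90 -> 330
Final: pos=(0,34), heading=330, 4 segment(s) drawn
Waypoints (5 total):
(0, 0)
(0, -4)
(0, 16)
(0, 18)
(0, 34)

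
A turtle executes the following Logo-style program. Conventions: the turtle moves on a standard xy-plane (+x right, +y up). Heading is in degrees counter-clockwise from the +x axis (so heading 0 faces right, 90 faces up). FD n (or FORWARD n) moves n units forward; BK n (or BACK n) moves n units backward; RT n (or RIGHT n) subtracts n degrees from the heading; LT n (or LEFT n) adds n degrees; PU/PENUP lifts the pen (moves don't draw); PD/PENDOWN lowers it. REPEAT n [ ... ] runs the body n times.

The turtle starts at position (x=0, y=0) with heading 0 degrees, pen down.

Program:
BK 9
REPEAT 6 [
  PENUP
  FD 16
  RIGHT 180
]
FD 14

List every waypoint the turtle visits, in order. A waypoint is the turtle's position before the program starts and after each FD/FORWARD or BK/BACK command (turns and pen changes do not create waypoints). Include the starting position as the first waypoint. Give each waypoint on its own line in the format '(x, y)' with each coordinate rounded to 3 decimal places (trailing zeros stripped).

Answer: (0, 0)
(-9, 0)
(7, 0)
(-9, 0)
(7, 0)
(-9, 0)
(7, 0)
(-9, 0)
(5, 0)

Derivation:
Executing turtle program step by step:
Start: pos=(0,0), heading=0, pen down
BK 9: (0,0) -> (-9,0) [heading=0, draw]
REPEAT 6 [
  -- iteration 1/6 --
  PU: pen up
  FD 16: (-9,0) -> (7,0) [heading=0, move]
  RT 180: heading 0 -> 180
  -- iteration 2/6 --
  PU: pen up
  FD 16: (7,0) -> (-9,0) [heading=180, move]
  RT 180: heading 180 -> 0
  -- iteration 3/6 --
  PU: pen up
  FD 16: (-9,0) -> (7,0) [heading=0, move]
  RT 180: heading 0 -> 180
  -- iteration 4/6 --
  PU: pen up
  FD 16: (7,0) -> (-9,0) [heading=180, move]
  RT 180: heading 180 -> 0
  -- iteration 5/6 --
  PU: pen up
  FD 16: (-9,0) -> (7,0) [heading=0, move]
  RT 180: heading 0 -> 180
  -- iteration 6/6 --
  PU: pen up
  FD 16: (7,0) -> (-9,0) [heading=180, move]
  RT 180: heading 180 -> 0
]
FD 14: (-9,0) -> (5,0) [heading=0, move]
Final: pos=(5,0), heading=0, 1 segment(s) drawn
Waypoints (9 total):
(0, 0)
(-9, 0)
(7, 0)
(-9, 0)
(7, 0)
(-9, 0)
(7, 0)
(-9, 0)
(5, 0)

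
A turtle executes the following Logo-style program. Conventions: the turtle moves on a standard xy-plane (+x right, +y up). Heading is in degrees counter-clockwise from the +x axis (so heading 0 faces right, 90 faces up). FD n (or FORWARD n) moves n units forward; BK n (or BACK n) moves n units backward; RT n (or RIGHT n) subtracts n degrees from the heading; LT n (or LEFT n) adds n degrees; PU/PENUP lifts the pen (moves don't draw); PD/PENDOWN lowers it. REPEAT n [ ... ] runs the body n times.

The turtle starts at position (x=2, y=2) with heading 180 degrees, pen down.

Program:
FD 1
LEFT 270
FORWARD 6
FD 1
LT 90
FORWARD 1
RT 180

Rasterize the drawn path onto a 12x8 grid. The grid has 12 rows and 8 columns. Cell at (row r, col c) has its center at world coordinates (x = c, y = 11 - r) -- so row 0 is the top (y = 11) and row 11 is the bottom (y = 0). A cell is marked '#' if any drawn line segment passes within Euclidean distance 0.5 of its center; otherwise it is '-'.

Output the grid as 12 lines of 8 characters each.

Segment 0: (2,2) -> (1,2)
Segment 1: (1,2) -> (1,8)
Segment 2: (1,8) -> (1,9)
Segment 3: (1,9) -> (0,9)

Answer: --------
--------
##------
-#------
-#------
-#------
-#------
-#------
-#------
-##-----
--------
--------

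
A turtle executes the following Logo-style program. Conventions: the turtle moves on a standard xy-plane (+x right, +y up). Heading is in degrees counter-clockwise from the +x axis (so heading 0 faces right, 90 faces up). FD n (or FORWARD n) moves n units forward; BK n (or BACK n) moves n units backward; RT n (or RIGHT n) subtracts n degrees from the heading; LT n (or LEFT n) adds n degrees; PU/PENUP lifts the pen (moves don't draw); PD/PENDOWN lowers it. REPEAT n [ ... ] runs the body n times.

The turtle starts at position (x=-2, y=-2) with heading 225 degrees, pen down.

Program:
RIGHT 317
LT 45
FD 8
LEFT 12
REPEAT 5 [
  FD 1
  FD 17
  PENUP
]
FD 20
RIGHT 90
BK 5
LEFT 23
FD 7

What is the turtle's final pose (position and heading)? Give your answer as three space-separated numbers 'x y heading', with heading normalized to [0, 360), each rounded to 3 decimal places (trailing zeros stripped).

Executing turtle program step by step:
Start: pos=(-2,-2), heading=225, pen down
RT 317: heading 225 -> 268
LT 45: heading 268 -> 313
FD 8: (-2,-2) -> (3.456,-7.851) [heading=313, draw]
LT 12: heading 313 -> 325
REPEAT 5 [
  -- iteration 1/5 --
  FD 1: (3.456,-7.851) -> (4.275,-8.424) [heading=325, draw]
  FD 17: (4.275,-8.424) -> (18.201,-18.175) [heading=325, draw]
  PU: pen up
  -- iteration 2/5 --
  FD 1: (18.201,-18.175) -> (19.02,-18.749) [heading=325, move]
  FD 17: (19.02,-18.749) -> (32.945,-28.5) [heading=325, move]
  PU: pen up
  -- iteration 3/5 --
  FD 1: (32.945,-28.5) -> (33.765,-29.073) [heading=325, move]
  FD 17: (33.765,-29.073) -> (47.69,-38.824) [heading=325, move]
  PU: pen up
  -- iteration 4/5 --
  FD 1: (47.69,-38.824) -> (48.509,-39.398) [heading=325, move]
  FD 17: (48.509,-39.398) -> (62.435,-49.148) [heading=325, move]
  PU: pen up
  -- iteration 5/5 --
  FD 1: (62.435,-49.148) -> (63.254,-49.722) [heading=325, move]
  FD 17: (63.254,-49.722) -> (77.18,-59.473) [heading=325, move]
  PU: pen up
]
FD 20: (77.18,-59.473) -> (93.563,-70.944) [heading=325, move]
RT 90: heading 325 -> 235
BK 5: (93.563,-70.944) -> (96.431,-66.848) [heading=235, move]
LT 23: heading 235 -> 258
FD 7: (96.431,-66.848) -> (94.975,-73.696) [heading=258, move]
Final: pos=(94.975,-73.696), heading=258, 3 segment(s) drawn

Answer: 94.975 -73.696 258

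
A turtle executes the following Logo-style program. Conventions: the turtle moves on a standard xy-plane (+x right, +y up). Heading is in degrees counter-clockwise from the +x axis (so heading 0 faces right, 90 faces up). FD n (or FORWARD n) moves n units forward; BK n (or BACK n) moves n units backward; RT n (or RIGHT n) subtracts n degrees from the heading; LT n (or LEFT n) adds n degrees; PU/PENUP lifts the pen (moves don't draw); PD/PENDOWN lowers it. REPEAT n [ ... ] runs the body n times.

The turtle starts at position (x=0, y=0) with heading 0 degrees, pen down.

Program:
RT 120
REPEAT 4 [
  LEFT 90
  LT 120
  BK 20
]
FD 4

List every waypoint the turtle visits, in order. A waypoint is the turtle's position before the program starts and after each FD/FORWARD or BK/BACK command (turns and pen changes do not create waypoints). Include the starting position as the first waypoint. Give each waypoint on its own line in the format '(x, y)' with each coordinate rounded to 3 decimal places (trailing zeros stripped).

Executing turtle program step by step:
Start: pos=(0,0), heading=0, pen down
RT 120: heading 0 -> 240
REPEAT 4 [
  -- iteration 1/4 --
  LT 90: heading 240 -> 330
  LT 120: heading 330 -> 90
  BK 20: (0,0) -> (0,-20) [heading=90, draw]
  -- iteration 2/4 --
  LT 90: heading 90 -> 180
  LT 120: heading 180 -> 300
  BK 20: (0,-20) -> (-10,-2.679) [heading=300, draw]
  -- iteration 3/4 --
  LT 90: heading 300 -> 30
  LT 120: heading 30 -> 150
  BK 20: (-10,-2.679) -> (7.321,-12.679) [heading=150, draw]
  -- iteration 4/4 --
  LT 90: heading 150 -> 240
  LT 120: heading 240 -> 0
  BK 20: (7.321,-12.679) -> (-12.679,-12.679) [heading=0, draw]
]
FD 4: (-12.679,-12.679) -> (-8.679,-12.679) [heading=0, draw]
Final: pos=(-8.679,-12.679), heading=0, 5 segment(s) drawn
Waypoints (6 total):
(0, 0)
(0, -20)
(-10, -2.679)
(7.321, -12.679)
(-12.679, -12.679)
(-8.679, -12.679)

Answer: (0, 0)
(0, -20)
(-10, -2.679)
(7.321, -12.679)
(-12.679, -12.679)
(-8.679, -12.679)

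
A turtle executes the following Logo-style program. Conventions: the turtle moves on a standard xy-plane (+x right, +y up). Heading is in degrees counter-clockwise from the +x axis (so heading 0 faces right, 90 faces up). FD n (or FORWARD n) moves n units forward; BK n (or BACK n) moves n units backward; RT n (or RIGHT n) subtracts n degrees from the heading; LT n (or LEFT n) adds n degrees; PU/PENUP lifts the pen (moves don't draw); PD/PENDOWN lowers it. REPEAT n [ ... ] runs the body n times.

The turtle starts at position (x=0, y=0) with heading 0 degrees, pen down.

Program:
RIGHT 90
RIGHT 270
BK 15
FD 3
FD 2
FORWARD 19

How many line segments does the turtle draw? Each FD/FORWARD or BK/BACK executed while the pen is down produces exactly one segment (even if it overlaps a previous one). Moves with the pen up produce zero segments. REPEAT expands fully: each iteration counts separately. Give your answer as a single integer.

Answer: 4

Derivation:
Executing turtle program step by step:
Start: pos=(0,0), heading=0, pen down
RT 90: heading 0 -> 270
RT 270: heading 270 -> 0
BK 15: (0,0) -> (-15,0) [heading=0, draw]
FD 3: (-15,0) -> (-12,0) [heading=0, draw]
FD 2: (-12,0) -> (-10,0) [heading=0, draw]
FD 19: (-10,0) -> (9,0) [heading=0, draw]
Final: pos=(9,0), heading=0, 4 segment(s) drawn
Segments drawn: 4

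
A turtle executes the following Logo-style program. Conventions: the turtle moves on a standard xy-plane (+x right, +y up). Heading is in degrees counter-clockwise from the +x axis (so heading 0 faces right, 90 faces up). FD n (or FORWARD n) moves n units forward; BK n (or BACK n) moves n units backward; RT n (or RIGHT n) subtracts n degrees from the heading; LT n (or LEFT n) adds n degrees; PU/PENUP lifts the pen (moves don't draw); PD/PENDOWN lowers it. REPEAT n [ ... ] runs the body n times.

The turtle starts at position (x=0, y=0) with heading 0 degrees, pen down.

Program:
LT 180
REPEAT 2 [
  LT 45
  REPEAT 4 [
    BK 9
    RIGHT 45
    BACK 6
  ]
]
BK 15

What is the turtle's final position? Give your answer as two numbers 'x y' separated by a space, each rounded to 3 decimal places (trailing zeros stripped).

Answer: -8.485 -11.485

Derivation:
Executing turtle program step by step:
Start: pos=(0,0), heading=0, pen down
LT 180: heading 0 -> 180
REPEAT 2 [
  -- iteration 1/2 --
  LT 45: heading 180 -> 225
  REPEAT 4 [
    -- iteration 1/4 --
    BK 9: (0,0) -> (6.364,6.364) [heading=225, draw]
    RT 45: heading 225 -> 180
    BK 6: (6.364,6.364) -> (12.364,6.364) [heading=180, draw]
    -- iteration 2/4 --
    BK 9: (12.364,6.364) -> (21.364,6.364) [heading=180, draw]
    RT 45: heading 180 -> 135
    BK 6: (21.364,6.364) -> (25.607,2.121) [heading=135, draw]
    -- iteration 3/4 --
    BK 9: (25.607,2.121) -> (31.971,-4.243) [heading=135, draw]
    RT 45: heading 135 -> 90
    BK 6: (31.971,-4.243) -> (31.971,-10.243) [heading=90, draw]
    -- iteration 4/4 --
    BK 9: (31.971,-10.243) -> (31.971,-19.243) [heading=90, draw]
    RT 45: heading 90 -> 45
    BK 6: (31.971,-19.243) -> (27.728,-23.485) [heading=45, draw]
  ]
  -- iteration 2/2 --
  LT 45: heading 45 -> 90
  REPEAT 4 [
    -- iteration 1/4 --
    BK 9: (27.728,-23.485) -> (27.728,-32.485) [heading=90, draw]
    RT 45: heading 90 -> 45
    BK 6: (27.728,-32.485) -> (23.485,-36.728) [heading=45, draw]
    -- iteration 2/4 --
    BK 9: (23.485,-36.728) -> (17.121,-43.092) [heading=45, draw]
    RT 45: heading 45 -> 0
    BK 6: (17.121,-43.092) -> (11.121,-43.092) [heading=0, draw]
    -- iteration 3/4 --
    BK 9: (11.121,-43.092) -> (2.121,-43.092) [heading=0, draw]
    RT 45: heading 0 -> 315
    BK 6: (2.121,-43.092) -> (-2.121,-38.849) [heading=315, draw]
    -- iteration 4/4 --
    BK 9: (-2.121,-38.849) -> (-8.485,-32.485) [heading=315, draw]
    RT 45: heading 315 -> 270
    BK 6: (-8.485,-32.485) -> (-8.485,-26.485) [heading=270, draw]
  ]
]
BK 15: (-8.485,-26.485) -> (-8.485,-11.485) [heading=270, draw]
Final: pos=(-8.485,-11.485), heading=270, 17 segment(s) drawn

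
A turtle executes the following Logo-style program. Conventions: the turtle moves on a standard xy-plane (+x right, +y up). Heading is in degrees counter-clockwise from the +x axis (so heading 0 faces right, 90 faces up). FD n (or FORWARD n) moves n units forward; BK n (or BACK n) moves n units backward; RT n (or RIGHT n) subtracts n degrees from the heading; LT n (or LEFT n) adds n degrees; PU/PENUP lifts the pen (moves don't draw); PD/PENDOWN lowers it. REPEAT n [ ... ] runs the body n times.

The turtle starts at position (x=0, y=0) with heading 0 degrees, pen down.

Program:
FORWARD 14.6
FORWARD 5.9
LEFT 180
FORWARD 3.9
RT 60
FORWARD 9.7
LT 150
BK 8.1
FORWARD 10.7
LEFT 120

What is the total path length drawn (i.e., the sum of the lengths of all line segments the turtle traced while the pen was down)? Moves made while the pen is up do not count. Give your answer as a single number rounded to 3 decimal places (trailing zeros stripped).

Executing turtle program step by step:
Start: pos=(0,0), heading=0, pen down
FD 14.6: (0,0) -> (14.6,0) [heading=0, draw]
FD 5.9: (14.6,0) -> (20.5,0) [heading=0, draw]
LT 180: heading 0 -> 180
FD 3.9: (20.5,0) -> (16.6,0) [heading=180, draw]
RT 60: heading 180 -> 120
FD 9.7: (16.6,0) -> (11.75,8.4) [heading=120, draw]
LT 150: heading 120 -> 270
BK 8.1: (11.75,8.4) -> (11.75,16.5) [heading=270, draw]
FD 10.7: (11.75,16.5) -> (11.75,5.8) [heading=270, draw]
LT 120: heading 270 -> 30
Final: pos=(11.75,5.8), heading=30, 6 segment(s) drawn

Segment lengths:
  seg 1: (0,0) -> (14.6,0), length = 14.6
  seg 2: (14.6,0) -> (20.5,0), length = 5.9
  seg 3: (20.5,0) -> (16.6,0), length = 3.9
  seg 4: (16.6,0) -> (11.75,8.4), length = 9.7
  seg 5: (11.75,8.4) -> (11.75,16.5), length = 8.1
  seg 6: (11.75,16.5) -> (11.75,5.8), length = 10.7
Total = 52.9

Answer: 52.9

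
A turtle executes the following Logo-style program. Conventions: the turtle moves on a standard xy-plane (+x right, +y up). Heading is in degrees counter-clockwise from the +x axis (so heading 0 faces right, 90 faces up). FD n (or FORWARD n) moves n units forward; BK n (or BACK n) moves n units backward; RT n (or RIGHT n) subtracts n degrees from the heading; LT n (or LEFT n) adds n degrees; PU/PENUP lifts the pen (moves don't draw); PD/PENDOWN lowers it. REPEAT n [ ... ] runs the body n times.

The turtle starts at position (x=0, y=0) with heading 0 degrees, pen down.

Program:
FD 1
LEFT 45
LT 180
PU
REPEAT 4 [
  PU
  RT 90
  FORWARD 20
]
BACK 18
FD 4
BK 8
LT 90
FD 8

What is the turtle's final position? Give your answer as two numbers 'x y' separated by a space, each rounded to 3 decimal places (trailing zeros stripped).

Answer: 22.213 9.899

Derivation:
Executing turtle program step by step:
Start: pos=(0,0), heading=0, pen down
FD 1: (0,0) -> (1,0) [heading=0, draw]
LT 45: heading 0 -> 45
LT 180: heading 45 -> 225
PU: pen up
REPEAT 4 [
  -- iteration 1/4 --
  PU: pen up
  RT 90: heading 225 -> 135
  FD 20: (1,0) -> (-13.142,14.142) [heading=135, move]
  -- iteration 2/4 --
  PU: pen up
  RT 90: heading 135 -> 45
  FD 20: (-13.142,14.142) -> (1,28.284) [heading=45, move]
  -- iteration 3/4 --
  PU: pen up
  RT 90: heading 45 -> 315
  FD 20: (1,28.284) -> (15.142,14.142) [heading=315, move]
  -- iteration 4/4 --
  PU: pen up
  RT 90: heading 315 -> 225
  FD 20: (15.142,14.142) -> (1,0) [heading=225, move]
]
BK 18: (1,0) -> (13.728,12.728) [heading=225, move]
FD 4: (13.728,12.728) -> (10.899,9.899) [heading=225, move]
BK 8: (10.899,9.899) -> (16.556,15.556) [heading=225, move]
LT 90: heading 225 -> 315
FD 8: (16.556,15.556) -> (22.213,9.899) [heading=315, move]
Final: pos=(22.213,9.899), heading=315, 1 segment(s) drawn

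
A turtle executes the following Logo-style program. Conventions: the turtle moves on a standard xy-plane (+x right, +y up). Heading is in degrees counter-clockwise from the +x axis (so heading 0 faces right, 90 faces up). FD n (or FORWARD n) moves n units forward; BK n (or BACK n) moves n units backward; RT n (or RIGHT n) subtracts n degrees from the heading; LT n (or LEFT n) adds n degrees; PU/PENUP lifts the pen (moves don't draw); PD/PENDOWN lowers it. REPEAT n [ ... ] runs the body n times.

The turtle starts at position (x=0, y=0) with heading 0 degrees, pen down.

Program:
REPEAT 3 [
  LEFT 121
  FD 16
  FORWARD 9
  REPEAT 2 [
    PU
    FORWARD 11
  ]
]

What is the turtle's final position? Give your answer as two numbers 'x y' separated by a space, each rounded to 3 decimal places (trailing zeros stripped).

Executing turtle program step by step:
Start: pos=(0,0), heading=0, pen down
REPEAT 3 [
  -- iteration 1/3 --
  LT 121: heading 0 -> 121
  FD 16: (0,0) -> (-8.241,13.715) [heading=121, draw]
  FD 9: (-8.241,13.715) -> (-12.876,21.429) [heading=121, draw]
  REPEAT 2 [
    -- iteration 1/2 --
    PU: pen up
    FD 11: (-12.876,21.429) -> (-18.541,30.858) [heading=121, move]
    -- iteration 2/2 --
    PU: pen up
    FD 11: (-18.541,30.858) -> (-24.207,40.287) [heading=121, move]
  ]
  -- iteration 2/3 --
  LT 121: heading 121 -> 242
  FD 16: (-24.207,40.287) -> (-31.718,26.16) [heading=242, move]
  FD 9: (-31.718,26.16) -> (-35.944,18.213) [heading=242, move]
  REPEAT 2 [
    -- iteration 1/2 --
    PU: pen up
    FD 11: (-35.944,18.213) -> (-41.108,8.501) [heading=242, move]
    -- iteration 2/2 --
    PU: pen up
    FD 11: (-41.108,8.501) -> (-46.272,-1.212) [heading=242, move]
  ]
  -- iteration 3/3 --
  LT 121: heading 242 -> 3
  FD 16: (-46.272,-1.212) -> (-30.294,-0.374) [heading=3, move]
  FD 9: (-30.294,-0.374) -> (-21.306,0.097) [heading=3, move]
  REPEAT 2 [
    -- iteration 1/2 --
    PU: pen up
    FD 11: (-21.306,0.097) -> (-10.321,0.672) [heading=3, move]
    -- iteration 2/2 --
    PU: pen up
    FD 11: (-10.321,0.672) -> (0.664,1.248) [heading=3, move]
  ]
]
Final: pos=(0.664,1.248), heading=3, 2 segment(s) drawn

Answer: 0.664 1.248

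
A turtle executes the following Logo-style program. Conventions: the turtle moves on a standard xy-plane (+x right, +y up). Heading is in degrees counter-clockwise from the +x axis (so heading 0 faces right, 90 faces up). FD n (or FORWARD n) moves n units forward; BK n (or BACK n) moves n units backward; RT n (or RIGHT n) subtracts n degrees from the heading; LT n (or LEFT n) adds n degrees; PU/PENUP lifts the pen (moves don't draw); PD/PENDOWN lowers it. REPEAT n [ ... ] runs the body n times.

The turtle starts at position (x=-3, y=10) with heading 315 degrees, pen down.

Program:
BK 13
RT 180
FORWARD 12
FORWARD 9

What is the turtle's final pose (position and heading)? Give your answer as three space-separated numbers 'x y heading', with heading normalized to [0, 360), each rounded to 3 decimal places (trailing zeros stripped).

Executing turtle program step by step:
Start: pos=(-3,10), heading=315, pen down
BK 13: (-3,10) -> (-12.192,19.192) [heading=315, draw]
RT 180: heading 315 -> 135
FD 12: (-12.192,19.192) -> (-20.678,27.678) [heading=135, draw]
FD 9: (-20.678,27.678) -> (-27.042,34.042) [heading=135, draw]
Final: pos=(-27.042,34.042), heading=135, 3 segment(s) drawn

Answer: -27.042 34.042 135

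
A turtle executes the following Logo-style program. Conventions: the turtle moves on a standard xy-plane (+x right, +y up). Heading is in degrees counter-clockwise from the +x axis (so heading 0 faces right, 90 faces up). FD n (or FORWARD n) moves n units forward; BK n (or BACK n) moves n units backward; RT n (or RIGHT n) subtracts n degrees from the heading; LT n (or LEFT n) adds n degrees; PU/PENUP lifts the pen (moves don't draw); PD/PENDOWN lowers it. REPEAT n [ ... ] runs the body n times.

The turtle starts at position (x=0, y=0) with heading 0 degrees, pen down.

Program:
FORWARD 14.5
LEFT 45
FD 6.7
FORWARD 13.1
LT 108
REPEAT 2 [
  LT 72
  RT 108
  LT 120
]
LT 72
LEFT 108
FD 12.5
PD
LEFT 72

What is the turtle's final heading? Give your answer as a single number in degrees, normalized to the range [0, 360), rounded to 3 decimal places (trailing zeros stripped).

Answer: 213

Derivation:
Executing turtle program step by step:
Start: pos=(0,0), heading=0, pen down
FD 14.5: (0,0) -> (14.5,0) [heading=0, draw]
LT 45: heading 0 -> 45
FD 6.7: (14.5,0) -> (19.238,4.738) [heading=45, draw]
FD 13.1: (19.238,4.738) -> (28.501,14.001) [heading=45, draw]
LT 108: heading 45 -> 153
REPEAT 2 [
  -- iteration 1/2 --
  LT 72: heading 153 -> 225
  RT 108: heading 225 -> 117
  LT 120: heading 117 -> 237
  -- iteration 2/2 --
  LT 72: heading 237 -> 309
  RT 108: heading 309 -> 201
  LT 120: heading 201 -> 321
]
LT 72: heading 321 -> 33
LT 108: heading 33 -> 141
FD 12.5: (28.501,14.001) -> (18.786,21.867) [heading=141, draw]
PD: pen down
LT 72: heading 141 -> 213
Final: pos=(18.786,21.867), heading=213, 4 segment(s) drawn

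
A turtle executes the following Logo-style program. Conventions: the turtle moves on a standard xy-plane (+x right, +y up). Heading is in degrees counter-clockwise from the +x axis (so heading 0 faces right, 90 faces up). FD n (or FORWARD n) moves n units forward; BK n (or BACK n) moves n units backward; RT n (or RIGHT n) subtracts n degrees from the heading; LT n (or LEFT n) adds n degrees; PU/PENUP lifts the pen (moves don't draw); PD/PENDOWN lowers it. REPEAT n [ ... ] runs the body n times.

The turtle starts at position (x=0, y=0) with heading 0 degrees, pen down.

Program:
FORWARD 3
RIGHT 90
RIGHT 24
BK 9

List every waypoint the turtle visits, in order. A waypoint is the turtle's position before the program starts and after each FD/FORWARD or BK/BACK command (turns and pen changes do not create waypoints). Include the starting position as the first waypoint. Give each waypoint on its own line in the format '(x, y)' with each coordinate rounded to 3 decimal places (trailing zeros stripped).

Answer: (0, 0)
(3, 0)
(6.661, 8.222)

Derivation:
Executing turtle program step by step:
Start: pos=(0,0), heading=0, pen down
FD 3: (0,0) -> (3,0) [heading=0, draw]
RT 90: heading 0 -> 270
RT 24: heading 270 -> 246
BK 9: (3,0) -> (6.661,8.222) [heading=246, draw]
Final: pos=(6.661,8.222), heading=246, 2 segment(s) drawn
Waypoints (3 total):
(0, 0)
(3, 0)
(6.661, 8.222)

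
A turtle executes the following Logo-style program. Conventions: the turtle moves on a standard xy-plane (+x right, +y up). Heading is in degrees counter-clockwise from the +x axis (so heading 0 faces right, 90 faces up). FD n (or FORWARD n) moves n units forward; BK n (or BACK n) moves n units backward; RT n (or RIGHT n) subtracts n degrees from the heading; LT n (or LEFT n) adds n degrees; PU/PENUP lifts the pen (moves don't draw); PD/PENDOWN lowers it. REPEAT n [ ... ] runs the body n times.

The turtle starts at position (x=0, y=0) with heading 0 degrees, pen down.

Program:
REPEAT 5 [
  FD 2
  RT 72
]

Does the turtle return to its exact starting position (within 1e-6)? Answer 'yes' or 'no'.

Answer: yes

Derivation:
Executing turtle program step by step:
Start: pos=(0,0), heading=0, pen down
REPEAT 5 [
  -- iteration 1/5 --
  FD 2: (0,0) -> (2,0) [heading=0, draw]
  RT 72: heading 0 -> 288
  -- iteration 2/5 --
  FD 2: (2,0) -> (2.618,-1.902) [heading=288, draw]
  RT 72: heading 288 -> 216
  -- iteration 3/5 --
  FD 2: (2.618,-1.902) -> (1,-3.078) [heading=216, draw]
  RT 72: heading 216 -> 144
  -- iteration 4/5 --
  FD 2: (1,-3.078) -> (-0.618,-1.902) [heading=144, draw]
  RT 72: heading 144 -> 72
  -- iteration 5/5 --
  FD 2: (-0.618,-1.902) -> (0,0) [heading=72, draw]
  RT 72: heading 72 -> 0
]
Final: pos=(0,0), heading=0, 5 segment(s) drawn

Start position: (0, 0)
Final position: (0, 0)
Distance = 0; < 1e-6 -> CLOSED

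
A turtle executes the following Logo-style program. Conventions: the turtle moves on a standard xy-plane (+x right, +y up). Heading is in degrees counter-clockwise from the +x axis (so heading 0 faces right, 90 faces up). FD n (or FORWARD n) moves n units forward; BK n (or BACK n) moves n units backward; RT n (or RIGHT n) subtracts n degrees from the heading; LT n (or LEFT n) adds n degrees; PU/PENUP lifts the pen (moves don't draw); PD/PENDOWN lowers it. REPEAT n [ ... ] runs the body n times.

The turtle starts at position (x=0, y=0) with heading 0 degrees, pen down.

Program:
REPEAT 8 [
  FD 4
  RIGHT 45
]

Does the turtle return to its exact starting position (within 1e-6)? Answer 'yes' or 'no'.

Answer: yes

Derivation:
Executing turtle program step by step:
Start: pos=(0,0), heading=0, pen down
REPEAT 8 [
  -- iteration 1/8 --
  FD 4: (0,0) -> (4,0) [heading=0, draw]
  RT 45: heading 0 -> 315
  -- iteration 2/8 --
  FD 4: (4,0) -> (6.828,-2.828) [heading=315, draw]
  RT 45: heading 315 -> 270
  -- iteration 3/8 --
  FD 4: (6.828,-2.828) -> (6.828,-6.828) [heading=270, draw]
  RT 45: heading 270 -> 225
  -- iteration 4/8 --
  FD 4: (6.828,-6.828) -> (4,-9.657) [heading=225, draw]
  RT 45: heading 225 -> 180
  -- iteration 5/8 --
  FD 4: (4,-9.657) -> (0,-9.657) [heading=180, draw]
  RT 45: heading 180 -> 135
  -- iteration 6/8 --
  FD 4: (0,-9.657) -> (-2.828,-6.828) [heading=135, draw]
  RT 45: heading 135 -> 90
  -- iteration 7/8 --
  FD 4: (-2.828,-6.828) -> (-2.828,-2.828) [heading=90, draw]
  RT 45: heading 90 -> 45
  -- iteration 8/8 --
  FD 4: (-2.828,-2.828) -> (0,0) [heading=45, draw]
  RT 45: heading 45 -> 0
]
Final: pos=(0,0), heading=0, 8 segment(s) drawn

Start position: (0, 0)
Final position: (0, 0)
Distance = 0; < 1e-6 -> CLOSED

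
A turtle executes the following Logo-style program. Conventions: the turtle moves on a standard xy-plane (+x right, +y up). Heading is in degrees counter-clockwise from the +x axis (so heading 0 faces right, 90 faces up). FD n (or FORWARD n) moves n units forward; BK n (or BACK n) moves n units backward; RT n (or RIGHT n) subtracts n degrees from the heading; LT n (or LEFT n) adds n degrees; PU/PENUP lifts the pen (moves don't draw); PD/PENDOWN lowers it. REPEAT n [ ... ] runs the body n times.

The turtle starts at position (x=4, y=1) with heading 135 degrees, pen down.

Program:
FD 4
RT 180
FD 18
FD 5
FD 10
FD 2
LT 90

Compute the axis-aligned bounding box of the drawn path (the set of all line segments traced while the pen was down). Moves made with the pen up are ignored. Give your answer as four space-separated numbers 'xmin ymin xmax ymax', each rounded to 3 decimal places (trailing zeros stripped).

Executing turtle program step by step:
Start: pos=(4,1), heading=135, pen down
FD 4: (4,1) -> (1.172,3.828) [heading=135, draw]
RT 180: heading 135 -> 315
FD 18: (1.172,3.828) -> (13.899,-8.899) [heading=315, draw]
FD 5: (13.899,-8.899) -> (17.435,-12.435) [heading=315, draw]
FD 10: (17.435,-12.435) -> (24.506,-19.506) [heading=315, draw]
FD 2: (24.506,-19.506) -> (25.92,-20.92) [heading=315, draw]
LT 90: heading 315 -> 45
Final: pos=(25.92,-20.92), heading=45, 5 segment(s) drawn

Segment endpoints: x in {1.172, 4, 13.899, 17.435, 24.506, 25.92}, y in {-20.92, -19.506, -12.435, -8.899, 1, 3.828}
xmin=1.172, ymin=-20.92, xmax=25.92, ymax=3.828

Answer: 1.172 -20.92 25.92 3.828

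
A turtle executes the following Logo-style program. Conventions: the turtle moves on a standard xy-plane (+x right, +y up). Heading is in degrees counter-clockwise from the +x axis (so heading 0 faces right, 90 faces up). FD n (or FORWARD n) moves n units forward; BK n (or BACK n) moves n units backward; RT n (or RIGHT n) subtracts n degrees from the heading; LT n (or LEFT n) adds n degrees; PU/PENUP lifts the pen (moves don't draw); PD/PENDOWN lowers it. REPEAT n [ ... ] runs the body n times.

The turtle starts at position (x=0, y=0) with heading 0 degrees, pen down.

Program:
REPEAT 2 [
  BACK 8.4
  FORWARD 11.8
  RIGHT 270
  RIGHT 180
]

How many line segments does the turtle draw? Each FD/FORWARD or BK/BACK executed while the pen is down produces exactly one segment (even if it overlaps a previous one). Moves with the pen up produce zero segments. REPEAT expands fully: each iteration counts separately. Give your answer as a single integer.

Executing turtle program step by step:
Start: pos=(0,0), heading=0, pen down
REPEAT 2 [
  -- iteration 1/2 --
  BK 8.4: (0,0) -> (-8.4,0) [heading=0, draw]
  FD 11.8: (-8.4,0) -> (3.4,0) [heading=0, draw]
  RT 270: heading 0 -> 90
  RT 180: heading 90 -> 270
  -- iteration 2/2 --
  BK 8.4: (3.4,0) -> (3.4,8.4) [heading=270, draw]
  FD 11.8: (3.4,8.4) -> (3.4,-3.4) [heading=270, draw]
  RT 270: heading 270 -> 0
  RT 180: heading 0 -> 180
]
Final: pos=(3.4,-3.4), heading=180, 4 segment(s) drawn
Segments drawn: 4

Answer: 4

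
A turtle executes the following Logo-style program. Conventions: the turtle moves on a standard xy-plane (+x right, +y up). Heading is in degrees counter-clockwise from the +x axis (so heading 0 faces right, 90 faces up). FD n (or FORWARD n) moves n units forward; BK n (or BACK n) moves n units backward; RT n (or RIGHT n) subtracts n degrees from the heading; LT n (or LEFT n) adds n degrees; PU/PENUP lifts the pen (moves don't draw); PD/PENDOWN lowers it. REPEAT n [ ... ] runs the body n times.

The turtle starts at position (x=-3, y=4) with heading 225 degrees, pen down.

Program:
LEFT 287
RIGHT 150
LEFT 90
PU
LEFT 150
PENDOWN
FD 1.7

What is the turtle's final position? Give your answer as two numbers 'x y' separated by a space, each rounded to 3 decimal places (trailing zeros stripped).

Executing turtle program step by step:
Start: pos=(-3,4), heading=225, pen down
LT 287: heading 225 -> 152
RT 150: heading 152 -> 2
LT 90: heading 2 -> 92
PU: pen up
LT 150: heading 92 -> 242
PD: pen down
FD 1.7: (-3,4) -> (-3.798,2.499) [heading=242, draw]
Final: pos=(-3.798,2.499), heading=242, 1 segment(s) drawn

Answer: -3.798 2.499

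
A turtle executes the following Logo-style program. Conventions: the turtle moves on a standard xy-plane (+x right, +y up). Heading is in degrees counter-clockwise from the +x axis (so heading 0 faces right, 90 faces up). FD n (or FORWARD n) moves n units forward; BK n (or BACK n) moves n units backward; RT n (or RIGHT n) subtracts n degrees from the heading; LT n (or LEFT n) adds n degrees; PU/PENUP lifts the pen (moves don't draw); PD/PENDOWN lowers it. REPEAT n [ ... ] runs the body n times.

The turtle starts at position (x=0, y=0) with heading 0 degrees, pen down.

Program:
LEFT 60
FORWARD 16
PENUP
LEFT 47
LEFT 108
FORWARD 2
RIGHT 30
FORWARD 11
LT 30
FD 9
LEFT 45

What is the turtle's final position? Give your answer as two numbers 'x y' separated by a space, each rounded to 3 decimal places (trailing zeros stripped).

Answer: -11.969 6.588

Derivation:
Executing turtle program step by step:
Start: pos=(0,0), heading=0, pen down
LT 60: heading 0 -> 60
FD 16: (0,0) -> (8,13.856) [heading=60, draw]
PU: pen up
LT 47: heading 60 -> 107
LT 108: heading 107 -> 215
FD 2: (8,13.856) -> (6.362,12.709) [heading=215, move]
RT 30: heading 215 -> 185
FD 11: (6.362,12.709) -> (-4.596,11.751) [heading=185, move]
LT 30: heading 185 -> 215
FD 9: (-4.596,11.751) -> (-11.969,6.588) [heading=215, move]
LT 45: heading 215 -> 260
Final: pos=(-11.969,6.588), heading=260, 1 segment(s) drawn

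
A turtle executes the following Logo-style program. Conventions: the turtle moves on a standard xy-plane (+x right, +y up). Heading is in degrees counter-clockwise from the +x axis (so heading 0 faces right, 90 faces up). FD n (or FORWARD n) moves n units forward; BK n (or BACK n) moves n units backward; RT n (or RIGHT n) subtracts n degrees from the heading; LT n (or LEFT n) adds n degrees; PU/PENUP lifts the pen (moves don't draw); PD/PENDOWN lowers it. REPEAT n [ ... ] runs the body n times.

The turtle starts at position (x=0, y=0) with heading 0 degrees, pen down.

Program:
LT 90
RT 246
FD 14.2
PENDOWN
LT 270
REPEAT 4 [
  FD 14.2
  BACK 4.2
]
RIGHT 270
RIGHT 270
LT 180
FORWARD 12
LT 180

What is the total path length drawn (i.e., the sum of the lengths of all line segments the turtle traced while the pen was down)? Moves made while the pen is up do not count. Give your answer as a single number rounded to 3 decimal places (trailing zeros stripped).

Answer: 99.8

Derivation:
Executing turtle program step by step:
Start: pos=(0,0), heading=0, pen down
LT 90: heading 0 -> 90
RT 246: heading 90 -> 204
FD 14.2: (0,0) -> (-12.972,-5.776) [heading=204, draw]
PD: pen down
LT 270: heading 204 -> 114
REPEAT 4 [
  -- iteration 1/4 --
  FD 14.2: (-12.972,-5.776) -> (-18.748,7.197) [heading=114, draw]
  BK 4.2: (-18.748,7.197) -> (-17.04,3.36) [heading=114, draw]
  -- iteration 2/4 --
  FD 14.2: (-17.04,3.36) -> (-22.815,16.332) [heading=114, draw]
  BK 4.2: (-22.815,16.332) -> (-21.107,12.495) [heading=114, draw]
  -- iteration 3/4 --
  FD 14.2: (-21.107,12.495) -> (-26.883,25.468) [heading=114, draw]
  BK 4.2: (-26.883,25.468) -> (-25.174,21.631) [heading=114, draw]
  -- iteration 4/4 --
  FD 14.2: (-25.174,21.631) -> (-30.95,34.603) [heading=114, draw]
  BK 4.2: (-30.95,34.603) -> (-29.242,30.766) [heading=114, draw]
]
RT 270: heading 114 -> 204
RT 270: heading 204 -> 294
LT 180: heading 294 -> 114
FD 12: (-29.242,30.766) -> (-34.123,41.729) [heading=114, draw]
LT 180: heading 114 -> 294
Final: pos=(-34.123,41.729), heading=294, 10 segment(s) drawn

Segment lengths:
  seg 1: (0,0) -> (-12.972,-5.776), length = 14.2
  seg 2: (-12.972,-5.776) -> (-18.748,7.197), length = 14.2
  seg 3: (-18.748,7.197) -> (-17.04,3.36), length = 4.2
  seg 4: (-17.04,3.36) -> (-22.815,16.332), length = 14.2
  seg 5: (-22.815,16.332) -> (-21.107,12.495), length = 4.2
  seg 6: (-21.107,12.495) -> (-26.883,25.468), length = 14.2
  seg 7: (-26.883,25.468) -> (-25.174,21.631), length = 4.2
  seg 8: (-25.174,21.631) -> (-30.95,34.603), length = 14.2
  seg 9: (-30.95,34.603) -> (-29.242,30.766), length = 4.2
  seg 10: (-29.242,30.766) -> (-34.123,41.729), length = 12
Total = 99.8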